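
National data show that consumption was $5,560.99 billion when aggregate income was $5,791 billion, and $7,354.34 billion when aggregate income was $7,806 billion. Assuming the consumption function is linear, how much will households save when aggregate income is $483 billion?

S = -353.87

MPC = (7354.34 − 5560.99)/(7806 − 5791) = 1793.35/2015 = 0.89
a = 5560.99 − 0.89(5791) = 5560.99 − 5153.99 = 407
C = 407 + 0.89(483) = 836.87
S = 483 − 836.87 = -353.87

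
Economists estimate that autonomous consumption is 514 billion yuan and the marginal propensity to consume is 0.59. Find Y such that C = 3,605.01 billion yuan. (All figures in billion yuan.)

Y = 5239

514 + 0.59Y = 3605.01
0.59Y = 3091.01, so Y = 3091.01/0.59 = 5239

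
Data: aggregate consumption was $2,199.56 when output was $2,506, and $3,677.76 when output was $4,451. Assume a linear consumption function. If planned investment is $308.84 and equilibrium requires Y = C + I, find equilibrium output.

Y = 2516

MPC = (3677.76 − 2199.56)/(4451 − 2506) = 1478.2/1945 = 0.76
a = 2199.56 − 0.76(2506) = 295
Equilibrium: Y = 295 + 0.76Y + 308.84
0.24Y = 603.84, so Y = 603.84/0.24 = 2516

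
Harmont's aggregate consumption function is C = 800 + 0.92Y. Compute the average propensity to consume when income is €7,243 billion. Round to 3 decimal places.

APC = 1.030

C = 800 + 0.92(7243) = 7463.56
APC = C/Y = 7463.56/7243 = 1.030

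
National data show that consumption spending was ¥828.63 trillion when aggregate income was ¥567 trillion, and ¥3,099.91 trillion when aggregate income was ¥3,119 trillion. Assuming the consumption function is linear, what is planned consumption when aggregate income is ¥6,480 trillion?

MPC = (3099.91 − 828.63)/(3119 − 567) = 2271.28/2552 = 0.89
a = 828.63 − 0.89(567) = 828.63 − 504.63 = 324
C = 324 + 0.89(6480) = 324 + 5767.2 = 6091.2

C = 6091.2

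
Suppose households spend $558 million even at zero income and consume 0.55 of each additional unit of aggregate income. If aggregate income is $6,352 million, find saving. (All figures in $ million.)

S = 2300.4

C = 558 + 0.55(6352) = 558 + 3493.6 = 4051.6
S = Y − C = 6352 − 4051.6 = 2300.4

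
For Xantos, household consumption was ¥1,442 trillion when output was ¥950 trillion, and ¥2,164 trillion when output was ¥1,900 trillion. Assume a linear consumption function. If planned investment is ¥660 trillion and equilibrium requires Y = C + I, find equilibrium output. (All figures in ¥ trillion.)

Y = 5750

MPC = (2164 − 1442)/(1900 − 950) = 722/950 = 0.76
a = 1442 − 0.76(950) = 720
Equilibrium: Y = 720 + 0.76Y + 660
0.24Y = 1380, so Y = 1380/0.24 = 5750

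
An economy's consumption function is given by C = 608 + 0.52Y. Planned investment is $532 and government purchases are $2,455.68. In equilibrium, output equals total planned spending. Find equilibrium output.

Y = 7491

Y = C + I + G = 608 + 0.52Y + 532 + 2455.68
Y − 0.52Y = 3595.68
0.48Y = 3595.68, so Y = 3595.68/0.48 = 7491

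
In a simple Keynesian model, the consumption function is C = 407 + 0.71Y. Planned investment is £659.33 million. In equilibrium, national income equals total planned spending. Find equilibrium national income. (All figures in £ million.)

Y = C + I = 407 + 0.71Y + 659.33
Y − 0.71Y = 1066.33
0.29Y = 1066.33, so Y = 1066.33/0.29 = 3677

Y = 3677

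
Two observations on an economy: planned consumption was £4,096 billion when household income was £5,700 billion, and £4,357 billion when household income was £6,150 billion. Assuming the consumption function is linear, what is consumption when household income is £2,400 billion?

MPC = (4357 − 4096)/(6150 − 5700) = 261/450 = 0.58
a = 4096 − 0.58(5700) = 4096 − 3306 = 790
C = 790 + 0.58(2400) = 790 + 1392 = 2182

C = 2182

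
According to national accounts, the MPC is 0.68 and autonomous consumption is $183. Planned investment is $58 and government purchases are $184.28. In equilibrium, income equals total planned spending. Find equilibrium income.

Y = 1329

Y = C + I + G = 183 + 0.68Y + 58 + 184.28
Y − 0.68Y = 425.28
0.32Y = 425.28, so Y = 425.28/0.32 = 1329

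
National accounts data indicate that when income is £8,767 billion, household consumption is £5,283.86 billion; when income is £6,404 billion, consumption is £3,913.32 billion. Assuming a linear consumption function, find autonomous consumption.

a = 199

MPC = ΔC/ΔY = (5283.86 − 3913.32)/(8767 − 6404) = 1370.54/2363 = 0.58
a = C − MPC·Y = 3913.32 − 0.58(6404) = 3913.32 − 3714.32 = 199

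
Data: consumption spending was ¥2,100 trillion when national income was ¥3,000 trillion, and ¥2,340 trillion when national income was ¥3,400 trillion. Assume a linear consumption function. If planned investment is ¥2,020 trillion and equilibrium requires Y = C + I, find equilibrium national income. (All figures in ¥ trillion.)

Y = 5800

MPC = (2340 − 2100)/(3400 − 3000) = 240/400 = 0.6
a = 2100 − 0.6(3000) = 300
Equilibrium: Y = 300 + 0.6Y + 2020
0.4Y = 2320, so Y = 2320/0.4 = 5800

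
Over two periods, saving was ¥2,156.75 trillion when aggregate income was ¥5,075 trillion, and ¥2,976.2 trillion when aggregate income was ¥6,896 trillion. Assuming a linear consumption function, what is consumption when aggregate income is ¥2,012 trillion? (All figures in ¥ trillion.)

MPS = ΔS/ΔY = (2976.2 − 2156.75)/(6896 − 5075) = 819.45/1821 = 0.45
MPC = 1 − MPS = 0.55
Autonomous saving = 2156.75 − 0.45(5075) = -127, so a = 127
C = 127 + 0.55(2012) = 127 + 1106.6 = 1233.6

C = 1233.6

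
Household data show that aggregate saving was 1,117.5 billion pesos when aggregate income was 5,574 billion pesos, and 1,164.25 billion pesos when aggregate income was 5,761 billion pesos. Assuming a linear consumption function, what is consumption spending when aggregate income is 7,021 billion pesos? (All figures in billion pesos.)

C = 5541.75

MPS = ΔS/ΔY = (1164.25 − 1117.5)/(5761 − 5574) = 46.75/187 = 0.25
MPC = 1 − MPS = 0.75
Autonomous saving = 1117.5 − 0.25(5574) = -276, so a = 276
C = 276 + 0.75(7021) = 276 + 5265.75 = 5541.75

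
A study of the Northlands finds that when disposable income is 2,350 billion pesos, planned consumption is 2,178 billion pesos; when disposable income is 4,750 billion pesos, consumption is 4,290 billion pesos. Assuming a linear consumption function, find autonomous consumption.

a = 110

MPC = ΔC/ΔY = (4290 − 2178)/(4750 − 2350) = 2112/2400 = 0.88
a = C − MPC·Y = 2178 − 0.88(2350) = 2178 − 2068 = 110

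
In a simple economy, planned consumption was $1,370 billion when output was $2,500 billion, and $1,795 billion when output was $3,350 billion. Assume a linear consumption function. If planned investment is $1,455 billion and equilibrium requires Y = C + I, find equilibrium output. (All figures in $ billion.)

MPC = (1795 − 1370)/(3350 − 2500) = 425/850 = 0.5
a = 1370 − 0.5(2500) = 120
Equilibrium: Y = 120 + 0.5Y + 1455
0.5Y = 1575, so Y = 1575/0.5 = 3150

Y = 3150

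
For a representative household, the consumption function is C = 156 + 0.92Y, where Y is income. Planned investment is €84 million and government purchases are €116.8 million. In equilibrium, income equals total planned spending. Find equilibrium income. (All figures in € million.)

Y = 4460

Y = C + I + G = 156 + 0.92Y + 84 + 116.8
Y − 0.92Y = 356.8
0.08Y = 356.8, so Y = 356.8/0.08 = 4460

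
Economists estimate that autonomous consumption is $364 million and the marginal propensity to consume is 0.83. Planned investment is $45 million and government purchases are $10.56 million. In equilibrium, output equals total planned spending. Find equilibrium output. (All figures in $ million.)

Y = 2468

Y = C + I + G = 364 + 0.83Y + 45 + 10.56
Y − 0.83Y = 419.56
0.17Y = 419.56, so Y = 419.56/0.17 = 2468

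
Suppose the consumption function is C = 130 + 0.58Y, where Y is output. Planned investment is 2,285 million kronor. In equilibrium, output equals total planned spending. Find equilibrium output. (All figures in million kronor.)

Y = C + I = 130 + 0.58Y + 2285
Y − 0.58Y = 2415
0.42Y = 2415, so Y = 2415/0.42 = 5750

Y = 5750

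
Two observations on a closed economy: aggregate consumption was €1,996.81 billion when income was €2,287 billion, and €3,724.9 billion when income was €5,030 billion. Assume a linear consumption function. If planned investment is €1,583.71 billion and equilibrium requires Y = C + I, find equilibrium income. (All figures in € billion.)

Y = 5783

MPC = (3724.9 − 1996.81)/(5030 − 2287) = 1728.09/2743 = 0.63
a = 1996.81 − 0.63(2287) = 556
Equilibrium: Y = 556 + 0.63Y + 1583.71
0.37Y = 2139.71, so Y = 2139.71/0.37 = 5783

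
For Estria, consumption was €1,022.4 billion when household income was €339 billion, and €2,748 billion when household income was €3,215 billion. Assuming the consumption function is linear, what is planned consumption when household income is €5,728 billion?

C = 4255.8

MPC = (2748 − 1022.4)/(3215 − 339) = 1725.6/2876 = 0.6
a = 1022.4 − 0.6(339) = 1022.4 − 203.4 = 819
C = 819 + 0.6(5728) = 819 + 3436.8 = 4255.8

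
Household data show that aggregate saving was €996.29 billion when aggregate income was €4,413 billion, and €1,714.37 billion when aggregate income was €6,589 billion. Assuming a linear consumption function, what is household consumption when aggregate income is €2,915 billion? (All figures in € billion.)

MPS = ΔS/ΔY = (1714.37 − 996.29)/(6589 − 4413) = 718.08/2176 = 0.33
MPC = 1 − MPS = 0.67
Autonomous saving = 996.29 − 0.33(4413) = -460, so a = 460
C = 460 + 0.67(2915) = 460 + 1953.05 = 2413.05

C = 2413.05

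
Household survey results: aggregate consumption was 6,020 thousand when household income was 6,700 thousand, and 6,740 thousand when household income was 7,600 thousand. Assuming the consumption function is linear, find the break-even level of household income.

MPC = (6740 − 6020)/(7600 − 6700) = 720/900 = 0.8
a = 6020 − 0.8(6700) = 6020 − 5360 = 660
Break-even: Y = a/(1−MPC) = 660/0.2 = 3300

Y = 3300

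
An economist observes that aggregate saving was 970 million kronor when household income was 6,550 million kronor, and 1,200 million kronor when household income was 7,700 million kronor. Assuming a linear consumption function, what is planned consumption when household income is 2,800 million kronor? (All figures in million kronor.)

MPS = ΔS/ΔY = (1200 − 970)/(7700 − 6550) = 230/1150 = 0.2
MPC = 1 − MPS = 0.8
Autonomous saving = 970 − 0.2(6550) = -340, so a = 340
C = 340 + 0.8(2800) = 340 + 2240 = 2580

C = 2580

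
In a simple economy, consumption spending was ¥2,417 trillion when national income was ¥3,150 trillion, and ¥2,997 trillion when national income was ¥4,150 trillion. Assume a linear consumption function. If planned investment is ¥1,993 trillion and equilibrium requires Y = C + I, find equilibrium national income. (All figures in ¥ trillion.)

Y = 6150

MPC = (2997 − 2417)/(4150 − 3150) = 580/1000 = 0.58
a = 2417 − 0.58(3150) = 590
Equilibrium: Y = 590 + 0.58Y + 1993
0.42Y = 2583, so Y = 2583/0.42 = 6150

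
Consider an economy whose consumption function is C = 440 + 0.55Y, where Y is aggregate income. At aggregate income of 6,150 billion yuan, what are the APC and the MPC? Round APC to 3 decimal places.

MPC = 0.55 (the slope of the consumption function)
C = 440 + 0.55(6150) = 3822.5, so APC = 3822.5/6150 = 0.622

APC = 0.622; MPC = 0.55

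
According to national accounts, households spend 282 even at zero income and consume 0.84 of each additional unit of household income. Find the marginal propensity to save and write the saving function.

MPS = 0.16; S = -282 + 0.16Y

MPS = 1 − MPC = 1 − 0.84 = 0.16
S = Y − C = -282 + 0.16Y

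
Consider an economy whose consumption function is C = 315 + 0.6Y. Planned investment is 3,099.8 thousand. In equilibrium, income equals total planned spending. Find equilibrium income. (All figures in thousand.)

Y = 8537

Y = C + I = 315 + 0.6Y + 3099.8
Y − 0.6Y = 3414.8
0.4Y = 3414.8, so Y = 3414.8/0.4 = 8537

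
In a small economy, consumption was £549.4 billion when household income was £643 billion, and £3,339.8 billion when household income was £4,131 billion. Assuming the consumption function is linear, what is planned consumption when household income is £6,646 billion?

C = 5351.8

MPC = (3339.8 − 549.4)/(4131 − 643) = 2790.4/3488 = 0.8
a = 549.4 − 0.8(643) = 549.4 − 514.4 = 35
C = 35 + 0.8(6646) = 35 + 5316.8 = 5351.8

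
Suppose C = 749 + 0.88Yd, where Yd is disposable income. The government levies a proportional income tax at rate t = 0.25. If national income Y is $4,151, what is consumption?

C = 3488.66

Yd = (1 − 0.25)(4151) = 0.75(4151) = 3113.25
C = 749 + 0.88(3113.25) = 749 + 2739.66 = 3488.66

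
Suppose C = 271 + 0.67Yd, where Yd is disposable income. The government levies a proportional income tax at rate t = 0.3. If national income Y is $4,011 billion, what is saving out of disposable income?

Yd = (1 − 0.3)(4011) = 0.7(4011) = 2807.7
C = 271 + 0.67(2807.7) = 271 + 1881.159 = 2152.159
S = Yd − C = 2807.7 − 2152.159 = 655.541

S = 655.541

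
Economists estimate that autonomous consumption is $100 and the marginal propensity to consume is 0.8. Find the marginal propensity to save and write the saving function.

MPS = 1 − MPC = 1 − 0.8 = 0.2
S = Y − C = -100 + 0.2Y

MPS = 0.2; S = -100 + 0.2Y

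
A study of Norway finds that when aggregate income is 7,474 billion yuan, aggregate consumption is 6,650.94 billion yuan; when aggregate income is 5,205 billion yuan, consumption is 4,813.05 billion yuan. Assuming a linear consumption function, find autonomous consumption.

MPC = ΔC/ΔY = (6650.94 − 4813.05)/(7474 − 5205) = 1837.89/2269 = 0.81
a = C − MPC·Y = 4813.05 − 0.81(5205) = 4813.05 − 4216.05 = 597

a = 597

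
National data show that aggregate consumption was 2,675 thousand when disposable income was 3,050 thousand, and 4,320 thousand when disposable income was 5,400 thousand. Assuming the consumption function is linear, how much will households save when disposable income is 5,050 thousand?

S = 975

MPC = (4320 − 2675)/(5400 − 3050) = 1645/2350 = 0.7
a = 2675 − 0.7(3050) = 2675 − 2135 = 540
C = 540 + 0.7(5050) = 4075
S = 5050 − 4075 = 975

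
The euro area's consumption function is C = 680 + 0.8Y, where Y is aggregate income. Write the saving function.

S = Y − C = Y − (680 + 0.8Y) = -680 + (1 − 0.8)Y

S = -680 + 0.2Y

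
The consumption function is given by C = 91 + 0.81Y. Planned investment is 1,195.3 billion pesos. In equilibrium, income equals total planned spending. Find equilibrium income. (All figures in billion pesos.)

Y = C + I = 91 + 0.81Y + 1195.3
Y − 0.81Y = 1286.3
0.19Y = 1286.3, so Y = 1286.3/0.19 = 6770

Y = 6770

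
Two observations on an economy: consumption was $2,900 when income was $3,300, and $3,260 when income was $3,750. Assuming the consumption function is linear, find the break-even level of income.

Y = 1300

MPC = (3260 − 2900)/(3750 − 3300) = 360/450 = 0.8
a = 2900 − 0.8(3300) = 2900 − 2640 = 260
Break-even: Y = a/(1−MPC) = 260/0.2 = 1300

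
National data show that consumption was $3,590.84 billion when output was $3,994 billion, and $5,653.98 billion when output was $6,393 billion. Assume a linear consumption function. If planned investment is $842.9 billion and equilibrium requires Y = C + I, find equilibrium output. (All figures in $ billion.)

MPC = (5653.98 − 3590.84)/(6393 − 3994) = 2063.14/2399 = 0.86
a = 3590.84 − 0.86(3994) = 156
Equilibrium: Y = 156 + 0.86Y + 842.9
0.14Y = 998.9, so Y = 998.9/0.14 = 7135

Y = 7135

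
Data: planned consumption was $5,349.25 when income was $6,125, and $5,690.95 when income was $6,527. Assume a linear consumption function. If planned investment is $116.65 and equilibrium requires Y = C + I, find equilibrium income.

Y = 1731

MPC = (5690.95 − 5349.25)/(6527 − 6125) = 341.7/402 = 0.85
a = 5349.25 − 0.85(6125) = 143
Equilibrium: Y = 143 + 0.85Y + 116.65
0.15Y = 259.65, so Y = 259.65/0.15 = 1731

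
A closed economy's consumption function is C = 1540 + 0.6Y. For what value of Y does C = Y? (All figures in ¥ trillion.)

At break-even, C = Y: 1540 + 0.6Y = Y
0.4Y = 1540, so Y = 1540/0.4 = 3850

Y = 3850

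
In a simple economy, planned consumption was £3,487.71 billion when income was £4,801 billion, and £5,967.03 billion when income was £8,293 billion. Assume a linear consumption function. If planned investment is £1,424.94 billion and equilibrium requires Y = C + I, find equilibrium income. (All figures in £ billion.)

Y = 5186

MPC = (5967.03 − 3487.71)/(8293 − 4801) = 2479.32/3492 = 0.71
a = 3487.71 − 0.71(4801) = 79
Equilibrium: Y = 79 + 0.71Y + 1424.94
0.29Y = 1503.94, so Y = 1503.94/0.29 = 5186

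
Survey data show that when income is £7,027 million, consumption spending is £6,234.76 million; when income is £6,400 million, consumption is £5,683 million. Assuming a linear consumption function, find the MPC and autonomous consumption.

MPC = 0.88; a = 51

MPC = ΔC/ΔY = (6234.76 − 5683)/(7027 − 6400) = 551.76/627 = 0.88
a = C − MPC·Y = 5683 − 0.88(6400) = 5683 − 5632 = 51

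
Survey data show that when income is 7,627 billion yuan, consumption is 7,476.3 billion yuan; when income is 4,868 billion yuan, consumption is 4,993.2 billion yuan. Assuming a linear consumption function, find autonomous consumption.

a = 612

MPC = ΔC/ΔY = (7476.3 − 4993.2)/(7627 − 4868) = 2483.1/2759 = 0.9
a = C − MPC·Y = 4993.2 − 0.9(4868) = 4993.2 − 4381.2 = 612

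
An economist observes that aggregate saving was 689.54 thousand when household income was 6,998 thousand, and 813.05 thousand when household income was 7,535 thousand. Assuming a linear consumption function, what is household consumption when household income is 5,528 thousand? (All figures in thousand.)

C = 5176.56

MPS = ΔS/ΔY = (813.05 − 689.54)/(7535 − 6998) = 123.51/537 = 0.23
MPC = 1 − MPS = 0.77
Autonomous saving = 689.54 − 0.23(6998) = -920, so a = 920
C = 920 + 0.77(5528) = 920 + 4256.56 = 5176.56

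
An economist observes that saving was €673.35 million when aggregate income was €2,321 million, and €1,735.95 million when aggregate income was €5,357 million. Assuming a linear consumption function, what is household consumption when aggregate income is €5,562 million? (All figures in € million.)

C = 3754.3

MPS = ΔS/ΔY = (1735.95 − 673.35)/(5357 − 2321) = 1062.6/3036 = 0.35
MPC = 1 − MPS = 0.65
Autonomous saving = 673.35 − 0.35(2321) = -139, so a = 139
C = 139 + 0.65(5562) = 139 + 3615.3 = 3754.3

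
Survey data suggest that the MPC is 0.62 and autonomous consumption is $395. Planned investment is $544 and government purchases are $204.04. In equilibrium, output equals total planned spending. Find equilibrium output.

Y = C + I + G = 395 + 0.62Y + 544 + 204.04
Y − 0.62Y = 1143.04
0.38Y = 1143.04, so Y = 1143.04/0.38 = 3008

Y = 3008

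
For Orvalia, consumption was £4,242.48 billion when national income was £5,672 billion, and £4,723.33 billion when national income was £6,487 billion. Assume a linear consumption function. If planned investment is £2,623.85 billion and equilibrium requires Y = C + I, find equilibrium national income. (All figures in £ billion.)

Y = 8585

MPC = (4723.33 − 4242.48)/(6487 − 5672) = 480.85/815 = 0.59
a = 4242.48 − 0.59(5672) = 896
Equilibrium: Y = 896 + 0.59Y + 2623.85
0.41Y = 3519.85, so Y = 3519.85/0.41 = 8585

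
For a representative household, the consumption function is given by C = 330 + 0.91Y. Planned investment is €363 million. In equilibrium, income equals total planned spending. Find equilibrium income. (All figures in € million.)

Y = C + I = 330 + 0.91Y + 363
Y − 0.91Y = 693
0.09Y = 693, so Y = 693/0.09 = 7700

Y = 7700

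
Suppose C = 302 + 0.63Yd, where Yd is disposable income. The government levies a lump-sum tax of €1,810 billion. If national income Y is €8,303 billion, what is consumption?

Yd = Y − T = 8303 − 1810 = 6493
C = 302 + 0.63(6493) = 302 + 4090.59 = 4392.59

C = 4392.59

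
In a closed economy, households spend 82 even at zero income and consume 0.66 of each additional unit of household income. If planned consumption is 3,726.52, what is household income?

Y = 5522

82 + 0.66Y = 3726.52
0.66Y = 3644.52, so Y = 3644.52/0.66 = 5522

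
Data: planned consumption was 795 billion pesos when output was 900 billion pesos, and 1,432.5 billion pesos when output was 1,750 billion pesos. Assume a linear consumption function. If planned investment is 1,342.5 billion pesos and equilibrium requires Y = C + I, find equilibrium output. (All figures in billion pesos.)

Y = 5850

MPC = (1432.5 − 795)/(1750 − 900) = 637.5/850 = 0.75
a = 795 − 0.75(900) = 120
Equilibrium: Y = 120 + 0.75Y + 1342.5
0.25Y = 1462.5, so Y = 1462.5/0.25 = 5850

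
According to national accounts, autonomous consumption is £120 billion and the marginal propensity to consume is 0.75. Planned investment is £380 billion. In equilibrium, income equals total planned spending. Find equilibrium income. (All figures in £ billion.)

Y = 2000

Y = C + I = 120 + 0.75Y + 380
Y − 0.75Y = 500
0.25Y = 500, so Y = 500/0.25 = 2000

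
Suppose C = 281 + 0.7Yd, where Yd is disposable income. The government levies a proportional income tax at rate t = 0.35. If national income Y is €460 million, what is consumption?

Yd = (1 − 0.35)(460) = 0.65(460) = 299
C = 281 + 0.7(299) = 281 + 209.3 = 490.3

C = 490.3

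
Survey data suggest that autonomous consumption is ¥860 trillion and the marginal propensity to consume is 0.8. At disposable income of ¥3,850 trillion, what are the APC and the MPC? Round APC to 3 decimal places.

APC = 1.023; MPC = 0.8

MPC = 0.8 (the slope of the consumption function)
C = 860 + 0.8(3850) = 3940, so APC = 3940/3850 = 1.023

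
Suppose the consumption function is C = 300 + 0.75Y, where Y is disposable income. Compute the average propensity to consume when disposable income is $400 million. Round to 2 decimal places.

C = 300 + 0.75(400) = 600
APC = C/Y = 600/400 = 1.50

APC = 1.50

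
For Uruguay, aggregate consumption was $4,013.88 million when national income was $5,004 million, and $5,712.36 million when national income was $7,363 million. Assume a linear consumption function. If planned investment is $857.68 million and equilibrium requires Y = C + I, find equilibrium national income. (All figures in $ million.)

MPC = (5712.36 − 4013.88)/(7363 − 5004) = 1698.48/2359 = 0.72
a = 4013.88 − 0.72(5004) = 411
Equilibrium: Y = 411 + 0.72Y + 857.68
0.28Y = 1268.68, so Y = 1268.68/0.28 = 4531

Y = 4531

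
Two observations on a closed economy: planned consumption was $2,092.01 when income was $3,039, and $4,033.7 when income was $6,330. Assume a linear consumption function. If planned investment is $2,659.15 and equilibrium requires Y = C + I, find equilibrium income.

MPC = (4033.7 − 2092.01)/(6330 − 3039) = 1941.69/3291 = 0.59
a = 2092.01 − 0.59(3039) = 299
Equilibrium: Y = 299 + 0.59Y + 2659.15
0.41Y = 2958.15, so Y = 2958.15/0.41 = 7215

Y = 7215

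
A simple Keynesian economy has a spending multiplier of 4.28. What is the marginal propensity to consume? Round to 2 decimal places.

k = 1/(1 − MPC), so 1 − MPC = 1/k = 1/4.28 = 0.2336
MPC = 1 − 0.2336 = 0.77

MPC = 0.77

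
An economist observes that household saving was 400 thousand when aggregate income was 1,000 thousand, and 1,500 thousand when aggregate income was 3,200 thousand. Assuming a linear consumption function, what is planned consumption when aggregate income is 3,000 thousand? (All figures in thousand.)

C = 1600

MPS = ΔS/ΔY = (1500 − 400)/(3200 − 1000) = 1100/2200 = 0.5
MPC = 1 − MPS = 0.5
Autonomous saving = 400 − 0.5(1000) = -100, so a = 100
C = 100 + 0.5(3000) = 100 + 1500 = 1600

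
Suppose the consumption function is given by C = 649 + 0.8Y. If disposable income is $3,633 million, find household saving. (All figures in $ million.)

C = 649 + 0.8(3633) = 649 + 2906.4 = 3555.4
S = Y − C = 3633 − 3555.4 = 77.6

S = 77.6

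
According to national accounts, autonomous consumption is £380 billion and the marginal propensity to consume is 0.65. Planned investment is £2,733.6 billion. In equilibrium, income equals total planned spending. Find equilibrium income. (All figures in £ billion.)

Y = C + I = 380 + 0.65Y + 2733.6
Y − 0.65Y = 3113.6
0.35Y = 3113.6, so Y = 3113.6/0.35 = 8896

Y = 8896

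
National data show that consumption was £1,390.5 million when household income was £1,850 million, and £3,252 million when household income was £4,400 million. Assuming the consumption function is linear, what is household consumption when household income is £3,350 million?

MPC = (3252 − 1390.5)/(4400 − 1850) = 1861.5/2550 = 0.73
a = 1390.5 − 0.73(1850) = 1390.5 − 1350.5 = 40
C = 40 + 0.73(3350) = 40 + 2445.5 = 2485.5

C = 2485.5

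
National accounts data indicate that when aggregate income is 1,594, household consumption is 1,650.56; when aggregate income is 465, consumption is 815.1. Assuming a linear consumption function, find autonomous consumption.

a = 471

MPC = ΔC/ΔY = (1650.56 − 815.1)/(1594 − 465) = 835.46/1129 = 0.74
a = C − MPC·Y = 815.1 − 0.74(465) = 815.1 − 344.1 = 471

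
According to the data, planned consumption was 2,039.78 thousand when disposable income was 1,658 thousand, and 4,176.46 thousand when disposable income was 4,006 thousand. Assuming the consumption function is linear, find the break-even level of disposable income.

MPC = (4176.46 − 2039.78)/(4006 − 1658) = 2136.68/2348 = 0.91
a = 2039.78 − 0.91(1658) = 2039.78 − 1508.78 = 531
Break-even: Y = a/(1−MPC) = 531/0.09 = 5900

Y = 5900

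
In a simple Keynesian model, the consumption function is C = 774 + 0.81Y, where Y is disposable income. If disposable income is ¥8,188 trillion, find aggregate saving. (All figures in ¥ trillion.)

C = 774 + 0.81(8188) = 774 + 6632.28 = 7406.28
S = Y − C = 8188 − 7406.28 = 781.72

S = 781.72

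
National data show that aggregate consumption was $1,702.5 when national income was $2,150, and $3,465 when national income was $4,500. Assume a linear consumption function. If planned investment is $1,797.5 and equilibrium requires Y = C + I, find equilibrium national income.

MPC = (3465 − 1702.5)/(4500 − 2150) = 1762.5/2350 = 0.75
a = 1702.5 − 0.75(2150) = 90
Equilibrium: Y = 90 + 0.75Y + 1797.5
0.25Y = 1887.5, so Y = 1887.5/0.25 = 7550

Y = 7550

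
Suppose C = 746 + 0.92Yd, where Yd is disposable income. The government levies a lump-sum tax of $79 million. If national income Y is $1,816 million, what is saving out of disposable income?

S = -607.04

Yd = Y − T = 1816 − 79 = 1737
C = 746 + 0.92(1737) = 746 + 1598.04 = 2344.04
S = Yd − C = 1737 − 2344.04 = -607.04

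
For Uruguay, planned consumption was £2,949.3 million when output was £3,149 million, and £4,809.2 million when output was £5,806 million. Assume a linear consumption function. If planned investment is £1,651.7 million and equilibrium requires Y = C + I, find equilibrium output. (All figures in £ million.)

MPC = (4809.2 − 2949.3)/(5806 − 3149) = 1859.9/2657 = 0.7
a = 2949.3 − 0.7(3149) = 745
Equilibrium: Y = 745 + 0.7Y + 1651.7
0.3Y = 2396.7, so Y = 2396.7/0.3 = 7989

Y = 7989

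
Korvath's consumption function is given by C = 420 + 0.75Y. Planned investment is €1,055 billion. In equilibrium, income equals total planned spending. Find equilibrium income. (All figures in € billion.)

Y = 5900

Y = C + I = 420 + 0.75Y + 1055
Y − 0.75Y = 1475
0.25Y = 1475, so Y = 1475/0.25 = 5900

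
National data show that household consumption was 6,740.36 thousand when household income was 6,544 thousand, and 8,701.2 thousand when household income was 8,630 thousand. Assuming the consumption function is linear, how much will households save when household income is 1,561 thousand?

S = -495.34

MPC = (8701.2 − 6740.36)/(8630 − 6544) = 1960.84/2086 = 0.94
a = 6740.36 − 0.94(6544) = 6740.36 − 6151.36 = 589
C = 589 + 0.94(1561) = 2056.34
S = 1561 − 2056.34 = -495.34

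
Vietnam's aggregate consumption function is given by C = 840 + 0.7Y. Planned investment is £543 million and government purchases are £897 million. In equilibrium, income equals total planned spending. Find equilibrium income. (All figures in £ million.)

Y = C + I + G = 840 + 0.7Y + 543 + 897
Y − 0.7Y = 2280
0.3Y = 2280, so Y = 2280/0.3 = 7600

Y = 7600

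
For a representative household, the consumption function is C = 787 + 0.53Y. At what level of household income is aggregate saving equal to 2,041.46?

Y = 6018

S = Y − C = -787 + 0.47Y
-787 + 0.47Y = 2041.46, so 0.47Y = 2828.46 and Y = 6018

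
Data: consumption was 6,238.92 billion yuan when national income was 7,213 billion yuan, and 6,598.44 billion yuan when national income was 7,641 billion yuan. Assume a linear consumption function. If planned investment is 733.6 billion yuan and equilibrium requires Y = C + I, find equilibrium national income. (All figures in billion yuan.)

Y = 5710

MPC = (6598.44 − 6238.92)/(7641 − 7213) = 359.52/428 = 0.84
a = 6238.92 − 0.84(7213) = 180
Equilibrium: Y = 180 + 0.84Y + 733.6
0.16Y = 913.6, so Y = 913.6/0.16 = 5710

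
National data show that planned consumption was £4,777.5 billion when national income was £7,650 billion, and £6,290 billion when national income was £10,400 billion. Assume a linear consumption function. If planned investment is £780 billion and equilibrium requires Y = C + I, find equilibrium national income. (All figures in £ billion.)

MPC = (6290 − 4777.5)/(10400 − 7650) = 1512.5/2750 = 0.55
a = 4777.5 − 0.55(7650) = 570
Equilibrium: Y = 570 + 0.55Y + 780
0.45Y = 1350, so Y = 1350/0.45 = 3000

Y = 3000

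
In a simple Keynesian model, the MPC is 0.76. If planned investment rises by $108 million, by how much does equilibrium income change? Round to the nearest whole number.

ΔY ≈ 450

The multiplier is 1/(1 − MPC) = 1/0.24.
ΔY = 108/0.24 = 450.00 ≈ 450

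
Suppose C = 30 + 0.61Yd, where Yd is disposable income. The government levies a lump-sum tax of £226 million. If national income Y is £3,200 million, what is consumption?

Yd = Y − T = 3200 − 226 = 2974
C = 30 + 0.61(2974) = 30 + 1814.14 = 1844.14

C = 1844.14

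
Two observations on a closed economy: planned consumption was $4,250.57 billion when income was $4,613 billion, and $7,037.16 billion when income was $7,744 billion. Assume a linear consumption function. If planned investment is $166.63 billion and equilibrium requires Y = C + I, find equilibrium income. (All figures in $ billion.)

MPC = (7037.16 − 4250.57)/(7744 − 4613) = 2786.59/3131 = 0.89
a = 4250.57 − 0.89(4613) = 145
Equilibrium: Y = 145 + 0.89Y + 166.63
0.11Y = 311.63, so Y = 311.63/0.11 = 2833

Y = 2833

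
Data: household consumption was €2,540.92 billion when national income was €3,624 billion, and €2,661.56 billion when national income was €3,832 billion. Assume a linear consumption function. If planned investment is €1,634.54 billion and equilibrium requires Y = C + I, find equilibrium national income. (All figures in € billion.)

Y = 4937

MPC = (2661.56 − 2540.92)/(3832 − 3624) = 120.64/208 = 0.58
a = 2540.92 − 0.58(3624) = 439
Equilibrium: Y = 439 + 0.58Y + 1634.54
0.42Y = 2073.54, so Y = 2073.54/0.42 = 4937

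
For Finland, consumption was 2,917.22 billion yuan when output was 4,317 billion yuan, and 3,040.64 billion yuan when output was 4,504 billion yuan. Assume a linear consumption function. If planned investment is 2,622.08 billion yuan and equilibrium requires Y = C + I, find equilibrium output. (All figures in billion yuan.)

Y = 7912

MPC = (3040.64 − 2917.22)/(4504 − 4317) = 123.42/187 = 0.66
a = 2917.22 − 0.66(4317) = 68
Equilibrium: Y = 68 + 0.66Y + 2622.08
0.34Y = 2690.08, so Y = 2690.08/0.34 = 7912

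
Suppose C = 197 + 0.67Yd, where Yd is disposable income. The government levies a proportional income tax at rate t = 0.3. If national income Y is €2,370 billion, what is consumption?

C = 1308.53

Yd = (1 − 0.3)(2370) = 0.7(2370) = 1659
C = 197 + 0.67(1659) = 197 + 1111.53 = 1308.53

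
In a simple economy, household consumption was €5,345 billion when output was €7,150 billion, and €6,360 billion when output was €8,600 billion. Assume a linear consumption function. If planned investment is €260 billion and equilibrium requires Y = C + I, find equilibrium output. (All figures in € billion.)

MPC = (6360 − 5345)/(8600 − 7150) = 1015/1450 = 0.7
a = 5345 − 0.7(7150) = 340
Equilibrium: Y = 340 + 0.7Y + 260
0.3Y = 600, so Y = 600/0.3 = 2000

Y = 2000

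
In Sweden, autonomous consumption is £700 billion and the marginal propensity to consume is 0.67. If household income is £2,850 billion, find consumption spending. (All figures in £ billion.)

C = 700 + 0.67(2850) = 700 + 1909.5 = 2609.5

C = 2609.5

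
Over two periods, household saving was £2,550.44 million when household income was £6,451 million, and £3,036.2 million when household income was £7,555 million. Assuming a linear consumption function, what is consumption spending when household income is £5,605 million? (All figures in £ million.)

MPS = ΔS/ΔY = (3036.2 − 2550.44)/(7555 − 6451) = 485.76/1104 = 0.44
MPC = 1 − MPS = 0.56
Autonomous saving = 2550.44 − 0.44(6451) = -288, so a = 288
C = 288 + 0.56(5605) = 288 + 3138.8 = 3426.8

C = 3426.8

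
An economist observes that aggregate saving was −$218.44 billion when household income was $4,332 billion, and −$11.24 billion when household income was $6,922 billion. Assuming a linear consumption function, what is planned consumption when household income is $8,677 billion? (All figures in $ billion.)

C = 8547.84

MPS = ΔS/ΔY = (-11.24 − (-218.44))/(6922 − 4332) = 207.2/2590 = 0.08
MPC = 1 − MPS = 0.92
Autonomous saving = -218.44 − 0.08(4332) = -565, so a = 565
C = 565 + 0.92(8677) = 565 + 7982.84 = 8547.84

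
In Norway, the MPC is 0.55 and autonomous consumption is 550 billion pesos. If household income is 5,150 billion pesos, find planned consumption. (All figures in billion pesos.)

C = 3382.5

C = 550 + 0.55(5150) = 550 + 2832.5 = 3382.5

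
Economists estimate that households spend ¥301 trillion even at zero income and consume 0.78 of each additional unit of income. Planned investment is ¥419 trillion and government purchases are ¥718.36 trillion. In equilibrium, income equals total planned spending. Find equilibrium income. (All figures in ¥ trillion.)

Y = C + I + G = 301 + 0.78Y + 419 + 718.36
Y − 0.78Y = 1438.36
0.22Y = 1438.36, so Y = 1438.36/0.22 = 6538

Y = 6538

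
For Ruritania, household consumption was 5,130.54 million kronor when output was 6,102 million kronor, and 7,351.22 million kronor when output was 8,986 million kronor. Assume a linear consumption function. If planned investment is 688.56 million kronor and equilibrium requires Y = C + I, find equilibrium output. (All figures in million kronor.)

Y = 4872

MPC = (7351.22 − 5130.54)/(8986 − 6102) = 2220.68/2884 = 0.77
a = 5130.54 − 0.77(6102) = 432
Equilibrium: Y = 432 + 0.77Y + 688.56
0.23Y = 1120.56, so Y = 1120.56/0.23 = 4872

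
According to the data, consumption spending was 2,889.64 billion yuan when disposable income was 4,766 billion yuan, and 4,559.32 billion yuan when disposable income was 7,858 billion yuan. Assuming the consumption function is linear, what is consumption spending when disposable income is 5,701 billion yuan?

C = 3394.54

MPC = (4559.32 − 2889.64)/(7858 − 4766) = 1669.68/3092 = 0.54
a = 2889.64 − 0.54(4766) = 2889.64 − 2573.64 = 316
C = 316 + 0.54(5701) = 316 + 3078.54 = 3394.54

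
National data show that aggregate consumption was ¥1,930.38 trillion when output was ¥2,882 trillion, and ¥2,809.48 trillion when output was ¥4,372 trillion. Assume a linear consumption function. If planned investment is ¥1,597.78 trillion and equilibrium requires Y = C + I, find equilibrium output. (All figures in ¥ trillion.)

MPC = (2809.48 − 1930.38)/(4372 − 2882) = 879.1/1490 = 0.59
a = 1930.38 − 0.59(2882) = 230
Equilibrium: Y = 230 + 0.59Y + 1597.78
0.41Y = 1827.78, so Y = 1827.78/0.41 = 4458

Y = 4458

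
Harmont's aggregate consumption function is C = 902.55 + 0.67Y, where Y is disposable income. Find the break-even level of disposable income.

Y = 2735

At break-even, C = Y: 902.55 + 0.67Y = Y
0.33Y = 902.55, so Y = 902.55/0.33 = 2735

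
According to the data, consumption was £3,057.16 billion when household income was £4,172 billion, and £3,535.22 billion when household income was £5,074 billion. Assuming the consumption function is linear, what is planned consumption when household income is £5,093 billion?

MPC = (3535.22 − 3057.16)/(5074 − 4172) = 478.06/902 = 0.53
a = 3057.16 − 0.53(4172) = 3057.16 − 2211.16 = 846
C = 846 + 0.53(5093) = 846 + 2699.29 = 3545.29

C = 3545.29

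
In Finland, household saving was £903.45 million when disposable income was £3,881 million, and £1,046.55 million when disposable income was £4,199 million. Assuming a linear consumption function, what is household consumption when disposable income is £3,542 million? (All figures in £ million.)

C = 2791.1

MPS = ΔS/ΔY = (1046.55 − 903.45)/(4199 − 3881) = 143.1/318 = 0.45
MPC = 1 − MPS = 0.55
Autonomous saving = 903.45 − 0.45(3881) = -843, so a = 843
C = 843 + 0.55(3542) = 843 + 1948.1 = 2791.1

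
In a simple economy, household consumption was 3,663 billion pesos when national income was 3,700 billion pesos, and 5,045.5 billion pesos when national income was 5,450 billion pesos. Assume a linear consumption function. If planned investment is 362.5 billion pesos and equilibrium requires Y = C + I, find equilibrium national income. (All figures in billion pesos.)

Y = 5250

MPC = (5045.5 − 3663)/(5450 − 3700) = 1382.5/1750 = 0.79
a = 3663 − 0.79(3700) = 740
Equilibrium: Y = 740 + 0.79Y + 362.5
0.21Y = 1102.5, so Y = 1102.5/0.21 = 5250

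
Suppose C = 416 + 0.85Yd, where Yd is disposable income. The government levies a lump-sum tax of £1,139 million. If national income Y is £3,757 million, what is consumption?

Yd = Y − T = 3757 − 1139 = 2618
C = 416 + 0.85(2618) = 416 + 2225.3 = 2641.3

C = 2641.3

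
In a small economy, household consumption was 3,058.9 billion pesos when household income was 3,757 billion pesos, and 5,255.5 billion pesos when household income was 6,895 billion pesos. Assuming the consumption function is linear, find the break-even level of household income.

MPC = (5255.5 − 3058.9)/(6895 − 3757) = 2196.6/3138 = 0.7
a = 3058.9 − 0.7(3757) = 3058.9 − 2629.9 = 429
Break-even: Y = a/(1−MPC) = 429/0.3 = 1430

Y = 1430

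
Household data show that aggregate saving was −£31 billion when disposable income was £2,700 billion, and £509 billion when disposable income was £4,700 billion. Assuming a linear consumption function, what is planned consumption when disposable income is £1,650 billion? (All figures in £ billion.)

MPS = ΔS/ΔY = (509 − (-31))/(4700 − 2700) = 540/2000 = 0.27
MPC = 1 − MPS = 0.73
Autonomous saving = -31 − 0.27(2700) = -760, so a = 760
C = 760 + 0.73(1650) = 760 + 1204.5 = 1964.5

C = 1964.5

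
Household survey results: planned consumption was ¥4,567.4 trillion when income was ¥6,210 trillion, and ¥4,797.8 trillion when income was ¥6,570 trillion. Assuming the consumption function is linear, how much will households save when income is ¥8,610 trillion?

S = 2506.6

MPC = (4797.8 − 4567.4)/(6570 − 6210) = 230.4/360 = 0.64
a = 4567.4 − 0.64(6210) = 4567.4 − 3974.4 = 593
C = 593 + 0.64(8610) = 6103.4
S = 8610 − 6103.4 = 2506.6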